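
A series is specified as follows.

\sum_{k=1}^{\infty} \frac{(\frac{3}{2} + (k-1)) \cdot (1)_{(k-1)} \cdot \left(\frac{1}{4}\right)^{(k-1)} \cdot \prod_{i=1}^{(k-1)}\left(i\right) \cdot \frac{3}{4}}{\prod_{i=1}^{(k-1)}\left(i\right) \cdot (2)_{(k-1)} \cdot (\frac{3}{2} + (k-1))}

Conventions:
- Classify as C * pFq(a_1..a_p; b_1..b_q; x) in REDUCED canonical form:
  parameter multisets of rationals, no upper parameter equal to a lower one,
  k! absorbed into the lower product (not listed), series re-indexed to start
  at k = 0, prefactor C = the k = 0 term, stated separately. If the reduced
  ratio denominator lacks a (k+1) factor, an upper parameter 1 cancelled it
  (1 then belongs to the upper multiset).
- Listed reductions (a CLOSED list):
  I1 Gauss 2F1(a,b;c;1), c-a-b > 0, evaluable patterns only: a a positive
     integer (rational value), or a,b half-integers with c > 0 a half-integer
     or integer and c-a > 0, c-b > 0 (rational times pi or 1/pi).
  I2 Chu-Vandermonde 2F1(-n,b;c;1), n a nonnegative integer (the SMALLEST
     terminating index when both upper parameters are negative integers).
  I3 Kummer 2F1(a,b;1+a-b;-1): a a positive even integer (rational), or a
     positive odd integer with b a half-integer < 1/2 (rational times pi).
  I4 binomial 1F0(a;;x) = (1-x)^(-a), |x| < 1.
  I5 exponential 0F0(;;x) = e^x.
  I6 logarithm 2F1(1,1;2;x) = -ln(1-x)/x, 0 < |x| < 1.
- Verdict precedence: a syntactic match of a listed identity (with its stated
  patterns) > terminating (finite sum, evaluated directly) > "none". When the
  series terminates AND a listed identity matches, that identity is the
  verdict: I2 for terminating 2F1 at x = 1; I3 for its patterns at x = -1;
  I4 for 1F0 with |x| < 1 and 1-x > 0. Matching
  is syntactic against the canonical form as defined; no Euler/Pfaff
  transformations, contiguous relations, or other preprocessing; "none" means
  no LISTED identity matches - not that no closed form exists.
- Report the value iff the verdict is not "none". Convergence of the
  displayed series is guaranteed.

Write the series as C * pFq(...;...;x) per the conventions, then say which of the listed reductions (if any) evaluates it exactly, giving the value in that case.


Classification (C = \frac{3}{4}): 2F1 with upper {1, 1}, lower {2}, argument x = \frac{1}{4}. Verdict: logarithm (I6) fires (the logarithm: parameters (1,1;2), x = \frac{1}{4}). Sum: \left(-3\right) \cdot \ln\left(\frac{3}{4}\right).

Key step: from the first term \frac{3}{4}: the product of the first k integers (C = 3/4) is k!.
Ratio: r(k) = \frac{1}{4} * (k+1) (k+1) / [(k+2) (k+1)] - poly over poly, x = \frac{1}{4} from leading terms; C = \frac{3}{4} at k = 0.


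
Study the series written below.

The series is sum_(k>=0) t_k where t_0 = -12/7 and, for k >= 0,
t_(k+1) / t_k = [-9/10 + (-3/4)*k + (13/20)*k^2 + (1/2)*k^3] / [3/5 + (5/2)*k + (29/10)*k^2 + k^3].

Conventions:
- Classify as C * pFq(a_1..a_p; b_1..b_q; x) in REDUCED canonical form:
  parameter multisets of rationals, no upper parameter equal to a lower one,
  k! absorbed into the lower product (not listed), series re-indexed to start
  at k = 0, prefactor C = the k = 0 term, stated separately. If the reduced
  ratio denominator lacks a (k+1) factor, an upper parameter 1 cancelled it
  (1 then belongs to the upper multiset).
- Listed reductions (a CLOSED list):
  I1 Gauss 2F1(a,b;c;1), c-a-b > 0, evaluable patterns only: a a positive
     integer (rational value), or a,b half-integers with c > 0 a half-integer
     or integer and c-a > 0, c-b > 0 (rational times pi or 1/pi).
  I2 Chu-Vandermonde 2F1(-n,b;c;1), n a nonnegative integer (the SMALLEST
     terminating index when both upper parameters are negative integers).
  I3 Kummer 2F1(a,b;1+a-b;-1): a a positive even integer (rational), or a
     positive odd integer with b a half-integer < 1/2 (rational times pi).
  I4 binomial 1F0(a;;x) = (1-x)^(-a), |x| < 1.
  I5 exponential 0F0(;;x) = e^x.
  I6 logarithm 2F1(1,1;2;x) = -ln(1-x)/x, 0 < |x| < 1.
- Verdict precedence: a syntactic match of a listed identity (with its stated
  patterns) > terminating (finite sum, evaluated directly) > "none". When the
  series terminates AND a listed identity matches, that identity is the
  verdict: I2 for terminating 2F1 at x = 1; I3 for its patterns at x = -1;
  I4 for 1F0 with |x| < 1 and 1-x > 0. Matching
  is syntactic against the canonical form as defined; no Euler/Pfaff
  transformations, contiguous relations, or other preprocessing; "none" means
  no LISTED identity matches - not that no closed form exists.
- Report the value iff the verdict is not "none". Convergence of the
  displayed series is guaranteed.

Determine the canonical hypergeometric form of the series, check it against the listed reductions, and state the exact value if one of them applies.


Classification (C = -12/7): 2F1 with upper {-6/5, 1}, lower {2/5}, argument x = 1/2. Verdict: none. Every listed pattern misses the 2F1 form at 1/2, upper {-6/5, 1}.

Key step: t_0 = -12/7 here, and factor the ratio over Q (prefactor -12/7): negated roots = parameters.
Term ratio: r(k) = (1/2) * (k-6/5) (k+1) / [(k+2/5) (k+1)] - rational; roots negated = parameters, x = (1/2), C = -12/7.


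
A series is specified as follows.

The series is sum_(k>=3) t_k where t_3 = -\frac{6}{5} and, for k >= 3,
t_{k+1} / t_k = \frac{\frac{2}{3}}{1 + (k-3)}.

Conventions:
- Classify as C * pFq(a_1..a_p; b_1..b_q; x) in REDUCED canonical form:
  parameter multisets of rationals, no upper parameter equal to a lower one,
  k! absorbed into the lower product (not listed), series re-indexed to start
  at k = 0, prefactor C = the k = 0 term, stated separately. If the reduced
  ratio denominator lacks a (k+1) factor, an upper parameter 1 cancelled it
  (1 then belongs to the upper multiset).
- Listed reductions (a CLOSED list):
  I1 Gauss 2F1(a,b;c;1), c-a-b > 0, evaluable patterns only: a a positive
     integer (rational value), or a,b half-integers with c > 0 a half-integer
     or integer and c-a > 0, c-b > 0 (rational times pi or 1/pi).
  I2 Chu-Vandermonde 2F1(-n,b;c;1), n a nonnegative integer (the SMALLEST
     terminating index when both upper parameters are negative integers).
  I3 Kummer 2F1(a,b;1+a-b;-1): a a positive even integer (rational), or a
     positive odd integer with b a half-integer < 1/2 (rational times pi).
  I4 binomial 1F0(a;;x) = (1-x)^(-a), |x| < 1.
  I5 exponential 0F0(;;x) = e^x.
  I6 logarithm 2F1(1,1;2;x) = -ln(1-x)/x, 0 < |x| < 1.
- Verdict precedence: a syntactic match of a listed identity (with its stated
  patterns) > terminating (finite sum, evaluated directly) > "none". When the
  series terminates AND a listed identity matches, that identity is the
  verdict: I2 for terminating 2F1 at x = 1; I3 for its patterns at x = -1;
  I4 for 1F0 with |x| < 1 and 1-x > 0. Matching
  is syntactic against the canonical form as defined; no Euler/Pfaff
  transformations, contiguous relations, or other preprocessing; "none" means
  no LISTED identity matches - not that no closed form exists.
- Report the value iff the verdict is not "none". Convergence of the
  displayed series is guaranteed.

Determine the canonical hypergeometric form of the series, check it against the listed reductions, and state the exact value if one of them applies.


With C = -\frac{6}{5}: the canonical form is 0F0(-; -; \frac{2}{3}). Verdict at x = \frac{2}{3}: the exponential series (I5) matches (the 0F0 exponential series at x = \frac{2}{3}). Hence: \left(-\frac{6}{5}\right) \cdot e^{\frac{2}{3}}.

Structural cue: x = \frac{2}{3} and factor the ratio over Q (prefactor -6/5): negated roots = parameters.
Adjacent-term ratio: r(k) = \frac{2}{3} * 1 / [(k+1)] - poly over poly, x = \frac{2}{3} from leading terms; C = -\frac{6}{5} at k = 0.


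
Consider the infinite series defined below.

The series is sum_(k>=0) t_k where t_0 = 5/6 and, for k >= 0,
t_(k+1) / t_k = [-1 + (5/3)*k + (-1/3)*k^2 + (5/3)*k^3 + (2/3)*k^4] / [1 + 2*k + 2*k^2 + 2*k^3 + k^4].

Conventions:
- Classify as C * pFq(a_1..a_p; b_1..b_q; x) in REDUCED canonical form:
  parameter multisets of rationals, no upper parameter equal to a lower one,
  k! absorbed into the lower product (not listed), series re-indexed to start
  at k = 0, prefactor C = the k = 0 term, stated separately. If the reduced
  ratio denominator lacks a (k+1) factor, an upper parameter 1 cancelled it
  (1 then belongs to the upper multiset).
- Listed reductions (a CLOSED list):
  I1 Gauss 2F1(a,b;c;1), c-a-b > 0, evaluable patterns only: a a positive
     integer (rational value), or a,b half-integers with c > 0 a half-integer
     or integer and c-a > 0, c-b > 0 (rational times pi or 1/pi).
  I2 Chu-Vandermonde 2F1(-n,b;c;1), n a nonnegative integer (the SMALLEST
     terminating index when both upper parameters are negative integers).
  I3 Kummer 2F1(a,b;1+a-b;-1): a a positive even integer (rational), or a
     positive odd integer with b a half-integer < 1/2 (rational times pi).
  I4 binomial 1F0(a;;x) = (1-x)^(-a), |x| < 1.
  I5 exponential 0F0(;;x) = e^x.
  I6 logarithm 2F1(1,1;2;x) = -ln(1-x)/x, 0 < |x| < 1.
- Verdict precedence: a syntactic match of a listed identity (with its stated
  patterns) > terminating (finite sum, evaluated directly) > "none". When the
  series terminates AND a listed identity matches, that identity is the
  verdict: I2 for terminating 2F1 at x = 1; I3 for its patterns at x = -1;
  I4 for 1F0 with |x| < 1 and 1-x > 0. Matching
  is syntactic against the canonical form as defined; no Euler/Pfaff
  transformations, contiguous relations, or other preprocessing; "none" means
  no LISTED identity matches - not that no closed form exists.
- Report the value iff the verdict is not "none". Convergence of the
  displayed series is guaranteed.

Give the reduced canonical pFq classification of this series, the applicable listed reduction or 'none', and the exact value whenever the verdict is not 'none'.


Prefactor 5/6, argument 2/3: 2F1 with upper {-1/2, 3} over lower {1}. Verdict: none. A 2F1 with upper {-1/2, 3} fits none of I1-I6 at x = 2/3; the sum runs forever.

Structural cue: with t_0 = 5/6, the ratio is unreduced: k^2 + 1 divides both sides (C = 5/6).
Step ratio: r(k) = (2/3) * (k-1/2) (k+3) / [(k+1) (k+1)] - rational in k, leading ratio (2/3); with t_0 = 5/6, classification follows.


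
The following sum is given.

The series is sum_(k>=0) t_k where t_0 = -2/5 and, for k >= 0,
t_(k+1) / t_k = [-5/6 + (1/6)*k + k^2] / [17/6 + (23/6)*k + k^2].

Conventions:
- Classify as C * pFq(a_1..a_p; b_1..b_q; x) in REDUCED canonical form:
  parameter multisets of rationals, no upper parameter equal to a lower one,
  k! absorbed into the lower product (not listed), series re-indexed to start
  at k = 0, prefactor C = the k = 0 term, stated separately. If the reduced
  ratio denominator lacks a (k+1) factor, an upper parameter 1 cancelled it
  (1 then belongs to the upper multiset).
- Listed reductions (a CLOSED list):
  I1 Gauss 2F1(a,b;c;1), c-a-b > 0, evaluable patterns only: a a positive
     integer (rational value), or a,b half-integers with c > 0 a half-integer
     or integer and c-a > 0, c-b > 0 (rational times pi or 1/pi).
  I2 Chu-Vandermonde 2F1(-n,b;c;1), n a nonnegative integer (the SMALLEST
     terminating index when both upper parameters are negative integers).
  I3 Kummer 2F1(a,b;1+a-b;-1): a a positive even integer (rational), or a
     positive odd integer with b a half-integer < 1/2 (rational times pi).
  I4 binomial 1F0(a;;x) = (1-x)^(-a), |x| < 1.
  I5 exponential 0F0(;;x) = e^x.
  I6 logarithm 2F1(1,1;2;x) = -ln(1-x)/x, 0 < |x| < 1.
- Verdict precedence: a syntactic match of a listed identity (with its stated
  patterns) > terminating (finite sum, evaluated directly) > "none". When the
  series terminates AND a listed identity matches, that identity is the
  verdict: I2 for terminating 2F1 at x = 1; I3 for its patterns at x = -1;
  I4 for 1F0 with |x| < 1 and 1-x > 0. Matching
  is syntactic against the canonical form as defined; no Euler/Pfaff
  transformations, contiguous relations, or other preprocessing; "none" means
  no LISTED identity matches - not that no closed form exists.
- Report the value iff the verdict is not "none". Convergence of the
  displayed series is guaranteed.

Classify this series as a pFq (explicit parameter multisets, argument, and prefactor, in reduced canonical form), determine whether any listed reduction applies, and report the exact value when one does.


Canonical form: C = -2/5 times 2F1 with upper {-5/6, 1}, lower {17/6}, x = 1. Verdict at x = 1: Gauss (I1, integer-parameter pattern) matches (x = 1: the Gamma ratio telescopes since c-a-b = 8/3 > 0 and a = 1 in Z>0). Exact value: -11/40.

Key step: x = 1 and factor the ratio over Q (C = -2/5, x = 1): negated roots = parameters.
Consecutive-term ratio: r(k) = 1 * (k-5/6) (k+1) / [(k+17/6) (k+1)] - rational in k. x = 1; t_0 = -2/5; negate the roots.


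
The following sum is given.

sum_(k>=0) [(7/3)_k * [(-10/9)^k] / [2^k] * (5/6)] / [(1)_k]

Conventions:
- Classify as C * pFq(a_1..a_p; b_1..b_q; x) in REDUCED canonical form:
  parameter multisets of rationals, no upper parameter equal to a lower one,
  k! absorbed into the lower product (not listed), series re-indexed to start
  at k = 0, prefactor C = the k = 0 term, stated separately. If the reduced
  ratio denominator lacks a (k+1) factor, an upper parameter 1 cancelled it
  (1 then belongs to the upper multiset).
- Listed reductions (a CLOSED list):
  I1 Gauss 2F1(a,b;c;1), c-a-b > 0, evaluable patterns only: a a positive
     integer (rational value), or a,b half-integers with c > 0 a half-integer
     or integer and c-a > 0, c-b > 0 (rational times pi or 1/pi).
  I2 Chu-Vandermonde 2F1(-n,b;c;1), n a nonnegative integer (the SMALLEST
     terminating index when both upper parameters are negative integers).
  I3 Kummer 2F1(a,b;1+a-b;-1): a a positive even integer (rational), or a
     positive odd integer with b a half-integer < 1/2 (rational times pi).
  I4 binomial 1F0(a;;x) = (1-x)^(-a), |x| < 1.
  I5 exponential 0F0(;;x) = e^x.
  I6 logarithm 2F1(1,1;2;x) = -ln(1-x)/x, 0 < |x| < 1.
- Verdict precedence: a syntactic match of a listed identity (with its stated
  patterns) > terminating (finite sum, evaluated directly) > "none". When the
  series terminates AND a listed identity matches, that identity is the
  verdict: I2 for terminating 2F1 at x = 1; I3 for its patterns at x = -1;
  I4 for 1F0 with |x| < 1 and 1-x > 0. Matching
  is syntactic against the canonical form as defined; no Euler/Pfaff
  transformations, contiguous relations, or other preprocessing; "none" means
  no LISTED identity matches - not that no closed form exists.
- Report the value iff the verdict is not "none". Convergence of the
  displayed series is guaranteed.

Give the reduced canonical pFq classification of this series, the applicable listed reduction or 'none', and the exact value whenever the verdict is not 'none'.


With C = 5/6: the canonical form is 1F0(7/3; -; -5/9). Verdict: this is the binomial series (I4) (the 1F0 binomial series: exponent -7/3, x = -5/9). Its exact value is (5/6) * (14/9)^(-7/3).

Key step: t_0 = 5/6 here, and (1)_k (C = 5/6) is k! itself.
Consecutive-term ratio: r(k) = (-5/9) * (k+7/3) / [(k+1)] - poly over poly, x = (-5/9) from leading terms; C = 5/6 at k = 0.


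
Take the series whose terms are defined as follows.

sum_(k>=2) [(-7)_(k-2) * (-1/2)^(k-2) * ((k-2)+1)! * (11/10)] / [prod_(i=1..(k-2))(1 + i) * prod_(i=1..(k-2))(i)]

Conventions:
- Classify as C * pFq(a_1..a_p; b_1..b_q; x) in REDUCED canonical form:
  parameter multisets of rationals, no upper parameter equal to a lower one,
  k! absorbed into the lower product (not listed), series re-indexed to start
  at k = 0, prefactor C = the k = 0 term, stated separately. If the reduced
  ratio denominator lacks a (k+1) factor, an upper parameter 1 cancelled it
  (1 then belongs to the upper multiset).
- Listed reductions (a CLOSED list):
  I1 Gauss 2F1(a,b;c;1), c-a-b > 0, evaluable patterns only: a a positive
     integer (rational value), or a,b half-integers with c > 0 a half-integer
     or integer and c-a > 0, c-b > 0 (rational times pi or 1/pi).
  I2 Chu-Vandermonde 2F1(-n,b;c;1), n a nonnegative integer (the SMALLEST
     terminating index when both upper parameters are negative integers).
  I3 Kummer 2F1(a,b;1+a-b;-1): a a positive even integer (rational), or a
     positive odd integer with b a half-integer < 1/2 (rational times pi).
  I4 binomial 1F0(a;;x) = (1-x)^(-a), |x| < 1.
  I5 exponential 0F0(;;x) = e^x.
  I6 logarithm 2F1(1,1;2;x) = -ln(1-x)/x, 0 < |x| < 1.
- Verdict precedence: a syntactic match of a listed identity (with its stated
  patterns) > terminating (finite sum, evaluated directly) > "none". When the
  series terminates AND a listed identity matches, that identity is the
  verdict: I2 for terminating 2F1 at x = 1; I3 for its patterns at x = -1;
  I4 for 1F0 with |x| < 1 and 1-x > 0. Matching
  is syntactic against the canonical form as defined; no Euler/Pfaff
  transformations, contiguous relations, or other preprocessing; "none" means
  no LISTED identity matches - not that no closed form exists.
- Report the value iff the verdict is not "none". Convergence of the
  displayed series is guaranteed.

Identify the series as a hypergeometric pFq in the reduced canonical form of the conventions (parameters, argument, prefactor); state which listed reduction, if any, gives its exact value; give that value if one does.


Prefactor 11/10, argument -1/2: 1F0 with upper {-7} over lower {-}. Verdict (x = -1/2): binomial (I4) applies (the 1F0 binomial series: exponent 7, x = -1/2). Exact value: 24057/1280.

Key step: from the first term 11/10: the lower running product (prefactor 11/10) is a rising factorial.
Ratio: r(k) = (-1/2) * (k-7) / [(k+1)] - rational in k, leading ratio (-1/2); with t_0 = 11/10, classification follows.


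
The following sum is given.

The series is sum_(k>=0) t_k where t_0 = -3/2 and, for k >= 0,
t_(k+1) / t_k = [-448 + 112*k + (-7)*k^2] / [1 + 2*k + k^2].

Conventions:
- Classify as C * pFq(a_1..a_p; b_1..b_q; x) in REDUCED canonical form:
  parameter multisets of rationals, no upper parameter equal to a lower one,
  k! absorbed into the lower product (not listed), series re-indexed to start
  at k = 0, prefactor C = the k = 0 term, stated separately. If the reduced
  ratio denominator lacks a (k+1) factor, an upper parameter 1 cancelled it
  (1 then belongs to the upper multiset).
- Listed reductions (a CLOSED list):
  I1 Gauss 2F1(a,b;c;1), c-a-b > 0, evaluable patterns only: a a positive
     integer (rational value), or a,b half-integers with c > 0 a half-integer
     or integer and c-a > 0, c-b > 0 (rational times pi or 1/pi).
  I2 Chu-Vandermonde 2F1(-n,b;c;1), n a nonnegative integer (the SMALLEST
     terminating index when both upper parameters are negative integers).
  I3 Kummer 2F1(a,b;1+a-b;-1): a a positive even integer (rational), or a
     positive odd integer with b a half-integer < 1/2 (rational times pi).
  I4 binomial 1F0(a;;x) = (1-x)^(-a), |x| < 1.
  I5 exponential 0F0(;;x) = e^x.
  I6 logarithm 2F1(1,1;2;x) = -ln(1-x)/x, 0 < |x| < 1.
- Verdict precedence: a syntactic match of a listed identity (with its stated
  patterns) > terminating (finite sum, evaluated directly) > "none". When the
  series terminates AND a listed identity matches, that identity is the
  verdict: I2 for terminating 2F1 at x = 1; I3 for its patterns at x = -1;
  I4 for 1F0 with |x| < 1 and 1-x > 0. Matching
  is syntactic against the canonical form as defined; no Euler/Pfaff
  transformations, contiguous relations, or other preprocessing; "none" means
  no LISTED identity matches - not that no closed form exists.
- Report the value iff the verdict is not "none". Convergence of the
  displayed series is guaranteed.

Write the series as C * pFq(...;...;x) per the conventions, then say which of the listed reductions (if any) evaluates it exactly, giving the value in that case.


Classification (C = -3/2): 2F1 with upper {-8, -8}, lower {1}, argument x = -7. Verdict: terminating. (-8)_k vanishes past k = 8, leaving a 9-term sum, computed directly. Value: -4973001.

First insight: t_0 = -3/2 here, and the expanded ratio factors over Q; prefactor -3/2, roots give parameters.
Ratio: r(k) = (-7) * (k-8) (k-8) / [(k+1) (k+1)] - rational in k. x = (-7); t_0 = -3/2; negate the roots.


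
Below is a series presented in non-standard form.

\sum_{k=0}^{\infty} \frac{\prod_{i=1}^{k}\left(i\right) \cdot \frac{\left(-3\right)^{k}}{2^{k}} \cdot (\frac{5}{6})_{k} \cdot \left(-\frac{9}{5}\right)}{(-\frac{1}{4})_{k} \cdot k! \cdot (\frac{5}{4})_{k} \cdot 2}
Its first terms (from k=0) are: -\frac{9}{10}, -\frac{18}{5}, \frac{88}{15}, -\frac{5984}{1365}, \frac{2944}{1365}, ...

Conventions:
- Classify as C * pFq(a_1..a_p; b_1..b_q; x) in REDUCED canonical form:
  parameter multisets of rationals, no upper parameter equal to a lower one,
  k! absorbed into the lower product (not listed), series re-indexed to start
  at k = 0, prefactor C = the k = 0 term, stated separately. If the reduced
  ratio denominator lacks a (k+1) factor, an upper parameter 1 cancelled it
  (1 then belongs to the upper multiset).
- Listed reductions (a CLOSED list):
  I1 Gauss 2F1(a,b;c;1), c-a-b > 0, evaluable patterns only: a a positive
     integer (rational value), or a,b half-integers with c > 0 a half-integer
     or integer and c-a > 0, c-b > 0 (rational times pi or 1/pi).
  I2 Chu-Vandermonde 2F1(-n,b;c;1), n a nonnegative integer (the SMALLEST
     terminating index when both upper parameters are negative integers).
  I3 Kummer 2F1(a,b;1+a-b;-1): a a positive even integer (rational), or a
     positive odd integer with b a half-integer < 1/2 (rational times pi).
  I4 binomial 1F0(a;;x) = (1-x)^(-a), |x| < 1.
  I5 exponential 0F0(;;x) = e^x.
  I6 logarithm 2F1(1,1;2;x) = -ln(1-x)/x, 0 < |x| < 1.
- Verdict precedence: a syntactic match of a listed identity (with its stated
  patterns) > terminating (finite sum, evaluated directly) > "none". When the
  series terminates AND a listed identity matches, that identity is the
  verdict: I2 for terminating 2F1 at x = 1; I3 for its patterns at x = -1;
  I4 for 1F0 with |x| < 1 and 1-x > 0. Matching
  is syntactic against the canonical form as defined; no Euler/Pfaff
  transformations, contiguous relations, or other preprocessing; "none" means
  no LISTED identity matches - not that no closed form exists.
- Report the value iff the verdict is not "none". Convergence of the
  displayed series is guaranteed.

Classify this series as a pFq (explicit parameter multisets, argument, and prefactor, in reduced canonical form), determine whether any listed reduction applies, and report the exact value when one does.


The series (x = -\frac{3}{2}) is 2F2: upper {\frac{5}{6}, 1}, lower {-\frac{1}{4}, \frac{5}{4}}, prefactor -\frac{9}{10}. Verdict: none. A 2F2 with upper {\frac{5}{6}, 1} fits none of I1-I6 at x = -\frac{3}{2}; the sum runs forever.

First insight: t_0 being -\frac{9}{10}, the constant factors (C = -9/10) combine into one prefactor.
Ratio: r(k) = -\frac{3}{2} * (k+\frac{5}{6}) (k+1) / [(k-\frac{1}{4}) (k+\frac{5}{4}) (k+1)] ; factor over Q: parameters, x = -\frac{3}{2}, and C = -\frac{9}{10}.


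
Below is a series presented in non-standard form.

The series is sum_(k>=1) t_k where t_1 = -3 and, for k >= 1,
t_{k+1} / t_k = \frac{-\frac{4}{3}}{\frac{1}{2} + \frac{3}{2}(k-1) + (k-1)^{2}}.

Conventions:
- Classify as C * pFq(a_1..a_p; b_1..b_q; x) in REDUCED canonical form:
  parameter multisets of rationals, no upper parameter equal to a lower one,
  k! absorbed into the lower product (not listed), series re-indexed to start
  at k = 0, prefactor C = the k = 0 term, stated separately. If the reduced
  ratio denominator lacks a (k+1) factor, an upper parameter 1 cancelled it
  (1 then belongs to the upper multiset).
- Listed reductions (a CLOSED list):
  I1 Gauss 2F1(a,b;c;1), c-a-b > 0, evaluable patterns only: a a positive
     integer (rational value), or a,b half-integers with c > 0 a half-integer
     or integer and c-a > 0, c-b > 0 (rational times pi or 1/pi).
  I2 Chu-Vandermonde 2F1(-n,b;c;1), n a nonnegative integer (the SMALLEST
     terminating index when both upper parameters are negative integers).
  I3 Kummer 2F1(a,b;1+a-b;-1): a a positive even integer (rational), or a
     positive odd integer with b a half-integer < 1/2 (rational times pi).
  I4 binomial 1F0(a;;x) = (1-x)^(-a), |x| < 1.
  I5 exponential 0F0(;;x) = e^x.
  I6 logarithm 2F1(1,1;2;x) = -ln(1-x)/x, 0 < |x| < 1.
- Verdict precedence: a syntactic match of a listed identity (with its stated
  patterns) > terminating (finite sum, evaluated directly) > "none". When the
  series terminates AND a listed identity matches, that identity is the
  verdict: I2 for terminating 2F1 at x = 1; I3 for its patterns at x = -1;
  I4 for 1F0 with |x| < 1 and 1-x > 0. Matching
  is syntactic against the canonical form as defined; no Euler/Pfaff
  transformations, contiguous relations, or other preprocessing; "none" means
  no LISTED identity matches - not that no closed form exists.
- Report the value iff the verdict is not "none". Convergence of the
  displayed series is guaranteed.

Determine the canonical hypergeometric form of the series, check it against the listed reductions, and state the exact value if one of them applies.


Reduced: x = -\frac{4}{3}, 0F1, upper = {-}, lower = {\frac{1}{2}}, C = -3. Verdict: none. Every listed pattern misses the 0F1 form at -\frac{4}{3}, upper {-}.

Key step: t_0 being -3, factor the ratio over Q (C = -3, x = -4/3): negated roots = parameters.
Consecutive-term ratio: r(k) = -\frac{4}{3} * 1 / [(k+\frac{1}{2}) (k+1)] ; factor over Q: parameters, x = -\frac{4}{3}, and C = -3.


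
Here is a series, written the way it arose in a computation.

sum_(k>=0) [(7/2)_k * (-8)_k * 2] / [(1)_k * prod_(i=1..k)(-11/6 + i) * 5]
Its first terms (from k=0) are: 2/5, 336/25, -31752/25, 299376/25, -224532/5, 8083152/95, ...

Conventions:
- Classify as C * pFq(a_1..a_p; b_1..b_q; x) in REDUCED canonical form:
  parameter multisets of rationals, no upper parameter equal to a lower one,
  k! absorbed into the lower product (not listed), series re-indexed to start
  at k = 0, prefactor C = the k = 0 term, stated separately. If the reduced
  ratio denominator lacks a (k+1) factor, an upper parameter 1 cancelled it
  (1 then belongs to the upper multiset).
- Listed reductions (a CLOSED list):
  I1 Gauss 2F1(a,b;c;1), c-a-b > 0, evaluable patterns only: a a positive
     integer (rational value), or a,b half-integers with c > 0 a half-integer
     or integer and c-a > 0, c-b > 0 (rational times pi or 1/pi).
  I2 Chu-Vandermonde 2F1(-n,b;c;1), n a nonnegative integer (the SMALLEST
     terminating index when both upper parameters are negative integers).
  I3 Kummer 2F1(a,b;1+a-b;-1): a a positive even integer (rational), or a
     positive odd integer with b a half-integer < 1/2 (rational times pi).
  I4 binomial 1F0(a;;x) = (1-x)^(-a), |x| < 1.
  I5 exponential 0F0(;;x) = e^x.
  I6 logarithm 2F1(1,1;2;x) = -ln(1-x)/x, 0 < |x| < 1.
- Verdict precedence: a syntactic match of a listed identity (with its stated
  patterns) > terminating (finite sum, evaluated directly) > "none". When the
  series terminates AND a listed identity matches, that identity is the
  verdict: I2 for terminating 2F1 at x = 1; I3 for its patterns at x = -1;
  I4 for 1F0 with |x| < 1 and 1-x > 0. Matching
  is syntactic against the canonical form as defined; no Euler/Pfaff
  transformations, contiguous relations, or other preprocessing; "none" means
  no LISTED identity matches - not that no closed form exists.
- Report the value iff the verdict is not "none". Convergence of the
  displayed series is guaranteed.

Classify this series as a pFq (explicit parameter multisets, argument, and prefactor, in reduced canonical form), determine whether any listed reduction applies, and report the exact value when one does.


Classification (C = 2/5): 2F1 with upper {-8, 7/2}, lower {-5/6}, argument x = 1. Verdict: this is the Chu-Vandermonde identity I2 (terminating 2F1 at x = 1 with n = 8, b = 7/2, c = -5/6). Sum: 65536/544825.

Key observation: with t_0 = 2/5, the lower running product (C = 2/5, x = 1) is a rising factorial.
Term ratio: r(k) = 1 * (k-8) (k+7/2) / [(k-5/6) (k+1)] - rational; roots negated = parameters, x = 1, C = 2/5.


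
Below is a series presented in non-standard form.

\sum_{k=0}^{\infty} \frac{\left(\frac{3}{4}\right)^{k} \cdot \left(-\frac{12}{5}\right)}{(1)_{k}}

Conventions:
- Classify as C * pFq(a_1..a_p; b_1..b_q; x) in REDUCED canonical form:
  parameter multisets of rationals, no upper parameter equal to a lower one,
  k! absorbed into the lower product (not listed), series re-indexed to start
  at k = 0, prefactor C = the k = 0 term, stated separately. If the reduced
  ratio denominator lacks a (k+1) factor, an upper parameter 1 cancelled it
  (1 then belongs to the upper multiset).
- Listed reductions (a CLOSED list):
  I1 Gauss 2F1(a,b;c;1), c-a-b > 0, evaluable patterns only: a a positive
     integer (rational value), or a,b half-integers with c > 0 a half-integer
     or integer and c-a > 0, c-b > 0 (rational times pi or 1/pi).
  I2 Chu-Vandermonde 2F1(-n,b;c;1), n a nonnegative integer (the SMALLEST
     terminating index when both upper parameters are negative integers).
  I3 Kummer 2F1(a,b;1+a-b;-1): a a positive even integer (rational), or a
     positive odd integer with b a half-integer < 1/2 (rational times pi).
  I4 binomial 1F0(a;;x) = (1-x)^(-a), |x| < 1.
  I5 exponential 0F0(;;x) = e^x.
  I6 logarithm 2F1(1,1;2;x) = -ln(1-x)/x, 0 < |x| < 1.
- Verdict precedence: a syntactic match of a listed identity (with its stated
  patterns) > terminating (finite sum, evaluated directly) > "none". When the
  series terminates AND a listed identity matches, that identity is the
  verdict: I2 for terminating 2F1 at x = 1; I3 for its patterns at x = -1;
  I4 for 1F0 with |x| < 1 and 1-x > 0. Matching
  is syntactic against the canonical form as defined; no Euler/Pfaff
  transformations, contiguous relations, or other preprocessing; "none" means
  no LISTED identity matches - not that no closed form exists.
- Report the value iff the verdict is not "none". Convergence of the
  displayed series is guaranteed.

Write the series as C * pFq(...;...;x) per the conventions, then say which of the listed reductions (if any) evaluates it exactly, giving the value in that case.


This is -\frac{12}{5} * 0F0(-; -; \frac{3}{4}) in reduced canonical form. Verdict: exponential (I5) applies (the 0F0 exponential series at x = \frac{3}{4}). Exact value: \left(-\frac{12}{5}\right) \cdot e^{\frac{3}{4}}.

Key observation: from the first term -\frac{12}{5}: (1)_k (C = -12/5) is k! itself.
Adjacent-term ratio: r(k) = \frac{3}{4} * 1 / [(k+1)] - poly over poly, x = \frac{3}{4} from leading terms; C = -\frac{12}{5} at k = 0.


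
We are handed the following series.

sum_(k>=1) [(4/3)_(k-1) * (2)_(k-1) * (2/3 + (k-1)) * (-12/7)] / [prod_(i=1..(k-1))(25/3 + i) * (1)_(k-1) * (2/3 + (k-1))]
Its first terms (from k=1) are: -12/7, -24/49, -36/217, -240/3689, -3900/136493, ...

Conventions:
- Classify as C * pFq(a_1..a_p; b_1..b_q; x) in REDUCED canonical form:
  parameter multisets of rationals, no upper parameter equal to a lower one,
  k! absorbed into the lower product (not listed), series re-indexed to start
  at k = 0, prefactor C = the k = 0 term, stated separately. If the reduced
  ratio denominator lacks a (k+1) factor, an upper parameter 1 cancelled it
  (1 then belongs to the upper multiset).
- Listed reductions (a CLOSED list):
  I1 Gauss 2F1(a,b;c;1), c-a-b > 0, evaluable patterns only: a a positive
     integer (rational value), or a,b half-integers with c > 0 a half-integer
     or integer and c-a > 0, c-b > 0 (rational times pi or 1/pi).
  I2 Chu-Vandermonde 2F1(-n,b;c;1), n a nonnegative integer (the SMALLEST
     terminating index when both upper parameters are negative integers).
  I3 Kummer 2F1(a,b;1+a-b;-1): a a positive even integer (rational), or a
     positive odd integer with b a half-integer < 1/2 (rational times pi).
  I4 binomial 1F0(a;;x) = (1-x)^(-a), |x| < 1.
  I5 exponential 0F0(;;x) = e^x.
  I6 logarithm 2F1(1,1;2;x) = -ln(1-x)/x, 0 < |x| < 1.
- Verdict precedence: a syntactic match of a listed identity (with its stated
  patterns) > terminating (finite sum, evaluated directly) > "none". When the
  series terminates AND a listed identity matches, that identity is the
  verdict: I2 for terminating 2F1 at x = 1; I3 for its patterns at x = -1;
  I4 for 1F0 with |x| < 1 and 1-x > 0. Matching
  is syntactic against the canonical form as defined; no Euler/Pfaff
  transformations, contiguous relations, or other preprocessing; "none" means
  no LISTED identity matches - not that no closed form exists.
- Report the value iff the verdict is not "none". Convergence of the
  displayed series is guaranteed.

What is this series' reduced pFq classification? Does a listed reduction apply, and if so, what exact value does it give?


x = 1 here; the reduced form reads 2F1, upper {4/3, 2}, lower {28/3}, C = -12/7. Verdict: this is Gauss (I1, integer-parameter pattern) (x = 1: the Gamma ratio telescopes since c-a-b = 6 > 0 and a = 2 in Z>0). Hence: -1100/441.

Key observation: t_0 being -12/7, the factor k + 2/3 cancels (top and bottom), leaving prefactor -12/7.
Term ratio: r(k) = 1 * (k+4/3) (k+2) / [(k+28/3) (k+1)] - rational in k, leading ratio 1; with t_0 = -12/7, classification follows.


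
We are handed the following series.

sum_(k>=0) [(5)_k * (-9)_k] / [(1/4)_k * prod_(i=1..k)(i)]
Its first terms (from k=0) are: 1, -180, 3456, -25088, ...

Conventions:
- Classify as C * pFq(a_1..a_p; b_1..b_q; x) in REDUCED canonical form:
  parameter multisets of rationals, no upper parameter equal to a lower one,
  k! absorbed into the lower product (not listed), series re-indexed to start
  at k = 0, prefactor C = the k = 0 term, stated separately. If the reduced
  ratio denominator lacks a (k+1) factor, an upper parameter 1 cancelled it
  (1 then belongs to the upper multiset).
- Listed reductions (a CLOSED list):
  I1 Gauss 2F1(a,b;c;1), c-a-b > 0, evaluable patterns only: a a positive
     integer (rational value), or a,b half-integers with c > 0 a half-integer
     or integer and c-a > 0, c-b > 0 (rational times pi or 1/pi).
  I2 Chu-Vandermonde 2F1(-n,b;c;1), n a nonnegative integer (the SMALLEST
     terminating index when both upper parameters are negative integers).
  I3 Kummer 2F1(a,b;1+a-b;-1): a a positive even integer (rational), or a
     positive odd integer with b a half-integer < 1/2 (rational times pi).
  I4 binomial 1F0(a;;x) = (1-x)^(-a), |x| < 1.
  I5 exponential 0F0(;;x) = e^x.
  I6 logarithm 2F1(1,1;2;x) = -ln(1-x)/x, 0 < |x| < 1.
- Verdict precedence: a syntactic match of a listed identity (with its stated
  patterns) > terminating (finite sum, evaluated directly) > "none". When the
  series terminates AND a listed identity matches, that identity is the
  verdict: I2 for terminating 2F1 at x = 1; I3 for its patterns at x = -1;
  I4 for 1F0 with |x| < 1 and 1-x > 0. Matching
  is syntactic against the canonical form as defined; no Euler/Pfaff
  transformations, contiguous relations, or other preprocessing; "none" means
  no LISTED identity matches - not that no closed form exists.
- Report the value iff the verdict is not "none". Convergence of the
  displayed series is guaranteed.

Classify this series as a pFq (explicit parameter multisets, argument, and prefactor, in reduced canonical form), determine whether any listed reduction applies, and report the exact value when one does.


This is 1 * 2F1(-9, 5; 1/4; 1) in reduced canonical form. Verdict: this is Chu-Vandermonde (I2) (terminating 2F1 at x = 1 with n = 9, b = 5, c = 1/4). Hence: -19/2465.

The tell: with t_0 = 1, the product of the first k integers (C = 1) is k!.
Adjacent-term ratio: r(k) = 1 * (k-9) (k+5) / [(k+1/4) (k+1)] - rational; roots negated = parameters, x = 1, C = 1.


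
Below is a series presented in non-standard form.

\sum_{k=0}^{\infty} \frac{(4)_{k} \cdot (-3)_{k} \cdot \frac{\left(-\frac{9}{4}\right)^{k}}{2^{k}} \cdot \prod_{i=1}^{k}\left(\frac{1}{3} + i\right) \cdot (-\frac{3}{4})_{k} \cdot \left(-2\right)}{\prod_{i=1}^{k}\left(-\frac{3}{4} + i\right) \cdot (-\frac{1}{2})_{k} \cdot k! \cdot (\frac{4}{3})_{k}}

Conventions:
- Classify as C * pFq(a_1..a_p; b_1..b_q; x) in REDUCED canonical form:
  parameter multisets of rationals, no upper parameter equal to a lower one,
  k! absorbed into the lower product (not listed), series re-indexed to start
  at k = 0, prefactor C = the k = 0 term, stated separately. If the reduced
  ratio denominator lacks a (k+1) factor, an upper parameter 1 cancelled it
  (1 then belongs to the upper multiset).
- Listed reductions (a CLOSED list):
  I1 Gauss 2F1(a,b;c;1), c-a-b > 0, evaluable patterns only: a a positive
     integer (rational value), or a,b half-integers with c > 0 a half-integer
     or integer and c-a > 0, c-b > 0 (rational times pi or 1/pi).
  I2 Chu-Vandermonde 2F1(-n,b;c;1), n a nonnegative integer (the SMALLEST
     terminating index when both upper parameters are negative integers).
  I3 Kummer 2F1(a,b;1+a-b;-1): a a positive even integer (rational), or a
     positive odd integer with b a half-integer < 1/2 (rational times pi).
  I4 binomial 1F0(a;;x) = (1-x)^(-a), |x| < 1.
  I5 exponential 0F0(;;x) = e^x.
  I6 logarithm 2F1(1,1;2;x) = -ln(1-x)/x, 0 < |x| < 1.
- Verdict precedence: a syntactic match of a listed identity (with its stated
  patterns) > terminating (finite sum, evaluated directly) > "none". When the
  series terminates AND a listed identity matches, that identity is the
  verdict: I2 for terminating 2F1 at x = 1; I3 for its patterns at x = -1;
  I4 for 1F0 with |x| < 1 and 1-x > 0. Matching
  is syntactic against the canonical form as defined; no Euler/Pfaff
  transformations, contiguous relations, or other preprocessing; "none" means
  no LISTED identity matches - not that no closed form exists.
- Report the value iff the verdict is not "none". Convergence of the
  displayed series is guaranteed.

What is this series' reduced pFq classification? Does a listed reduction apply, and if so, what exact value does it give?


Reduced: x = -\frac{9}{8}, 3F2, upper = {-3, -\frac{3}{4}, 4}, lower = {-\frac{1}{2}, \frac{1}{4}}, C = -2. Verdict: terminating - the sum ends at index 3 because -3 is a negative integer; exact evaluation follows. Its exact value is -\frac{3329}{4}.

Structural cue: with t_0 = -2, the parameter 4/3 appears in both the upper and lower lists and cancels.
Adjacent-term ratio: r(k) = -\frac{9}{8} * (k-3) (k-\frac{3}{4}) (k+4) / [(k-\frac{1}{2}) (k+\frac{1}{4}) (k+1)] - rational; roots negated = parameters, x = -\frac{9}{8}, C = -2.


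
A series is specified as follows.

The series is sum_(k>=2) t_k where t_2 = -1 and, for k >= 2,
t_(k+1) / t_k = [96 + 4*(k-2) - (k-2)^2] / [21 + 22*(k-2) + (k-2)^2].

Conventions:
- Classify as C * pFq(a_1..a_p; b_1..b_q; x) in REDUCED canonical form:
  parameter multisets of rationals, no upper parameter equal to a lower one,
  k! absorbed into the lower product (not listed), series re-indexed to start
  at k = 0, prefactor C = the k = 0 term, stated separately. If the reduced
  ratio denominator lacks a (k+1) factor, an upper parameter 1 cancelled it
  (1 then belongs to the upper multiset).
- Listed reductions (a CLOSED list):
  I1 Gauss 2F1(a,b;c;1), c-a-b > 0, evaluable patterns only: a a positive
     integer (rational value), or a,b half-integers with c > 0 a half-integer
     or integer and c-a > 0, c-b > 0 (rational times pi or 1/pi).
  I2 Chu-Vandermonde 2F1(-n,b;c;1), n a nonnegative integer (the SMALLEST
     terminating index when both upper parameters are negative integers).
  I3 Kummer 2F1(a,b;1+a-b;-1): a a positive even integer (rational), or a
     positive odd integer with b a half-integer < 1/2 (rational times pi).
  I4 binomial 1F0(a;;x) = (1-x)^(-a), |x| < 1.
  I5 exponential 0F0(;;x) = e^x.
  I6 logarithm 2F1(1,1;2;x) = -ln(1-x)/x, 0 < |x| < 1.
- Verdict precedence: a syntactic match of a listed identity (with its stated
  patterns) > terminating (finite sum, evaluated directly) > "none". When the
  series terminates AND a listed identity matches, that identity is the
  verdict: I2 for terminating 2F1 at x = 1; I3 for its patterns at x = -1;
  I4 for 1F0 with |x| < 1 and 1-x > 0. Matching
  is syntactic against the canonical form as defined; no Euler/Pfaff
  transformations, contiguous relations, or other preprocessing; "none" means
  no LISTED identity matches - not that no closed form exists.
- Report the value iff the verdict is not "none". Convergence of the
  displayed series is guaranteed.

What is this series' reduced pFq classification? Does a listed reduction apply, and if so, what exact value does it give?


At argument -1: a 2F1 with upper {-12, 8}, lower {21}, scaled by C = -1. Verdict: this is the Kummer evaluation I3 (x = -1; c = 21 equals 1+a-b for upper {-12, 8}: listed pattern). Sum: -969/14.

Key observation: t_0 being -1, factor the ratio over Q (prefactor -1): negated roots = parameters.
Ratio: r(k) = (-1) * (k-12) (k+8) / [(k+21) (k+1)] - rational in k, leading ratio (-1); with t_0 = -1, classification follows.
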